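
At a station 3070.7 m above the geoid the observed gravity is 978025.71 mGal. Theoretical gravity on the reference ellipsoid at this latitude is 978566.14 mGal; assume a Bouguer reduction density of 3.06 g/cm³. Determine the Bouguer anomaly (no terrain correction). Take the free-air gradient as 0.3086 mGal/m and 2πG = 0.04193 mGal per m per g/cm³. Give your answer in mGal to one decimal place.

13.2

Free-air correction = 0.3086 × 3070.7 = 947.62 mGal
Free-air anomaly = 978025.71 − 978566.14 + (947.62) = 407.19 mGal
Bouguer slab correction = 0.04193 × 3.06 × 3070.7 = 393.99 mGal
Simple Bouguer anomaly = 407.19 − (393.99) = 13.20 mGal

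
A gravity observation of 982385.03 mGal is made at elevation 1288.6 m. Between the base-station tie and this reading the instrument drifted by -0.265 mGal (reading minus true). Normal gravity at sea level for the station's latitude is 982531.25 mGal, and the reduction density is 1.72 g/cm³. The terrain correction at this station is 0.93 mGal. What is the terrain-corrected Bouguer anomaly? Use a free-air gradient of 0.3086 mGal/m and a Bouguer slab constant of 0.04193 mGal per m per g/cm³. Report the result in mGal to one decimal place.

159.7

Drift-corrected reading = 982385.03 − (-0.265) = 982385.295 mGal
Free-air correction = 0.3086 × 1288.6 = 397.66 mGal
Free-air anomaly = 982385.295 − 982531.25 + (397.66) = 251.705 mGal
Bouguer slab correction = 0.04193 × 1.72 × 1288.6 = 92.93 mGal
Simple Bouguer anomaly = 251.705 − (92.93) = 158.775 mGal
Complete Bouguer anomaly = 158.775 + 0.93 = 159.705 mGal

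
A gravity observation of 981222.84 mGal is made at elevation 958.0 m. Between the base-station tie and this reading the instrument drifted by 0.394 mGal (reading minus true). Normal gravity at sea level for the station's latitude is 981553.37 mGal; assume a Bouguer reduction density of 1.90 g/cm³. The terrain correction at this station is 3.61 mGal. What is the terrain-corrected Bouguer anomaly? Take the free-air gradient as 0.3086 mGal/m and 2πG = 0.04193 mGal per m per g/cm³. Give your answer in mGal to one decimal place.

Drift-corrected reading = 981222.84 − (0.394) = 981222.446 mGal
Free-air correction = 0.3086 × 958.0 = 295.64 mGal
Free-air anomaly = 981222.446 − 981553.37 + (295.64) = -35.284 mGal
Bouguer slab correction = 0.04193 × 1.90 × 958.0 = 76.32 mGal
Simple Bouguer anomaly = -35.284 − (76.32) = -111.604 mGal
Complete Bouguer anomaly = -111.604 + 3.61 = -107.994 mGal

-108.0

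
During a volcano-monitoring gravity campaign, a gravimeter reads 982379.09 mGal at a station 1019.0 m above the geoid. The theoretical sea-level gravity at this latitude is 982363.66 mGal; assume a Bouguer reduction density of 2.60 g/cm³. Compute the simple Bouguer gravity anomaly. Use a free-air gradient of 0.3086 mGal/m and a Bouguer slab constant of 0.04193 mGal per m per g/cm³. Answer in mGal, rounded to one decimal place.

218.8

Free-air correction = 0.3086 × 1019.0 = 314.46 mGal
Free-air anomaly = 982379.09 − 982363.66 + (314.46) = 329.89 mGal
Bouguer slab correction = 0.04193 × 2.60 × 1019.0 = 111.09 mGal
Simple Bouguer anomaly = 329.89 − (111.09) = 218.80 mGal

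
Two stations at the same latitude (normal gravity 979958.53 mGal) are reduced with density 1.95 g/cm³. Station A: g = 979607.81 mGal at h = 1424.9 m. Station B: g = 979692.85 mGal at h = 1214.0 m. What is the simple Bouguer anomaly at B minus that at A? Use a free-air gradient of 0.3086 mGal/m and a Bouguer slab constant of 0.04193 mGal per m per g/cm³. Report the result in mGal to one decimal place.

37.2

Δg_SB(A) = 979607.81 − 979958.53 + 0.3086×1424.9 − 0.04193×1.95×1424.9 = -27.50 mGal
Δg_SB(B) = 979692.85 − 979958.53 + 0.3086×1214.0 − 0.04193×1.95×1214.0 = 9.70 mGal
Difference = 9.70 − (-27.50) = 37.20 mGal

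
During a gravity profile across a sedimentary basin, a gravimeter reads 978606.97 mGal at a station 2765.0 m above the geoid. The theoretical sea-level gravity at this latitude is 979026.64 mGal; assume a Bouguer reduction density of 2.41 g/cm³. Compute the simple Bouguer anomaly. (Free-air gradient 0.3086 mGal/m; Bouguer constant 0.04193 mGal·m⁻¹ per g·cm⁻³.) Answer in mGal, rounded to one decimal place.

154.2

Free-air correction = 0.3086 × 2765.0 = 853.28 mGal
Free-air anomaly = 978606.97 − 979026.64 + (853.28) = 433.61 mGal
Bouguer slab correction = 0.04193 × 2.41 × 2765.0 = 279.41 mGal
Simple Bouguer anomaly = 433.61 − (279.41) = 154.20 mGal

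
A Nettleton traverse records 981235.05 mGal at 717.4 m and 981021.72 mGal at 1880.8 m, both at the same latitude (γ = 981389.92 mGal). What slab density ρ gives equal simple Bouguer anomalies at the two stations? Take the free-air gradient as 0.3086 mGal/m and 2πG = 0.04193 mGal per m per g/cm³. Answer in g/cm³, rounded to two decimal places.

Δg_obs = 981021.72 − 981235.05 = -213.33 mGal over Δh = 1880.8 − 717.4 = 1163.4 m
Equal Bouguer anomalies ⇒ Δg_obs + (0.3086 − 0.04193ρ)·Δh = 0
0.3086 − 0.04193ρ = −Δg_obs/Δh = 0.18337
ρ = (0.3086 − 0.18337) / 0.04193 = 2.99 g/cm³

2.99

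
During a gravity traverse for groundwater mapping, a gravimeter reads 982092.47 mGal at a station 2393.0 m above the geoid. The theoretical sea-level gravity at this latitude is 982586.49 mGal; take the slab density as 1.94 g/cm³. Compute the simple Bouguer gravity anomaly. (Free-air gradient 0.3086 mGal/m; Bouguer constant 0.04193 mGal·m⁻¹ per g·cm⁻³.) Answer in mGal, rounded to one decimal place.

Free-air correction = 0.3086 × 2393.0 = 738.48 mGal
Free-air anomaly = 982092.47 − 982586.49 + (738.48) = 244.46 mGal
Bouguer slab correction = 0.04193 × 1.94 × 2393.0 = 194.66 mGal
Simple Bouguer anomaly = 244.46 − (194.66) = 49.80 mGal

49.8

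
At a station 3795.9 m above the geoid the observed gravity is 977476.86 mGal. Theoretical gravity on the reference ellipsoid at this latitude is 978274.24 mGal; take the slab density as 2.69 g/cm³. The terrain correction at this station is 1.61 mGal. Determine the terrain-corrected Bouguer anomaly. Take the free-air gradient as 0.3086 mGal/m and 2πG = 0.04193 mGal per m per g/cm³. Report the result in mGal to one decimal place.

Free-air correction = 0.3086 × 3795.9 = 1171.41 mGal
Free-air anomaly = 977476.86 − 978274.24 + (1171.41) = 374.03 mGal
Bouguer slab correction = 0.04193 × 2.69 × 3795.9 = 428.15 mGal
Simple Bouguer anomaly = 374.03 − (428.15) = -54.12 mGal
Complete Bouguer anomaly = -54.12 + 1.61 = -52.51 mGal

-52.5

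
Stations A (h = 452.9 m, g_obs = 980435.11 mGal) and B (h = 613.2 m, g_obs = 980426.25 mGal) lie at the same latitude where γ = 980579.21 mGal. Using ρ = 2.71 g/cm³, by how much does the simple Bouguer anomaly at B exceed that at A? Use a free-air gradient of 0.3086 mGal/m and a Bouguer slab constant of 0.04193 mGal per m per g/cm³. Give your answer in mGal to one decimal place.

Δg_SB(A) = 980435.11 − 980579.21 + 0.3086×452.9 − 0.04193×2.71×452.9 = -55.80 mGal
Δg_SB(B) = 980426.25 − 980579.21 + 0.3086×613.2 − 0.04193×2.71×613.2 = -33.40 mGal
Difference = -33.40 − (-55.80) = 22.40 mGal

22.4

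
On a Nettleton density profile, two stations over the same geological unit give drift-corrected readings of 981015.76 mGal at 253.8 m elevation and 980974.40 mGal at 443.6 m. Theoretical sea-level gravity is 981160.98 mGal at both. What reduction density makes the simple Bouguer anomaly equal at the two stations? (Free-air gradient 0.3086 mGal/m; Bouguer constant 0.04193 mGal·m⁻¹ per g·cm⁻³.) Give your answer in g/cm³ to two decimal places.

Δg_obs = 980974.40 − 981015.76 = -41.36 mGal over Δh = 443.6 − 253.8 = 189.8 m
Equal Bouguer anomalies ⇒ Δg_obs + (0.3086 − 0.04193ρ)·Δh = 0
0.3086 − 0.04193ρ = −Δg_obs/Δh = 0.21791
ρ = (0.3086 − 0.21791) / 0.04193 = 2.16 g/cm³

2.16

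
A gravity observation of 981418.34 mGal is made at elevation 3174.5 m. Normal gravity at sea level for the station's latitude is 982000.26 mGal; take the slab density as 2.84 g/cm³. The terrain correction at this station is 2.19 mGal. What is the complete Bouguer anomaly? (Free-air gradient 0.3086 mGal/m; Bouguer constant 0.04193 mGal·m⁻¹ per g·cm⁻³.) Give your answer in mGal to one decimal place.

21.9

Free-air correction = 0.3086 × 3174.5 = 979.65 mGal
Free-air anomaly = 981418.34 − 982000.26 + (979.65) = 397.73 mGal
Bouguer slab correction = 0.04193 × 2.84 × 3174.5 = 378.02 mGal
Simple Bouguer anomaly = 397.73 − (378.02) = 19.71 mGal
Complete Bouguer anomaly = 19.71 + 2.19 = 21.90 mGal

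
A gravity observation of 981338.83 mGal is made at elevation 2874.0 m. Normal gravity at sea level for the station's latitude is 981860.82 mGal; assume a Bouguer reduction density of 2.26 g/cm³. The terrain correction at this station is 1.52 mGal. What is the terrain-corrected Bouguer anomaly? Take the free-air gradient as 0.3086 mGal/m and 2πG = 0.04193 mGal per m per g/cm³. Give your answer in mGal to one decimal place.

Free-air correction = 0.3086 × 2874.0 = 886.92 mGal
Free-air anomaly = 981338.83 − 981860.82 + (886.92) = 364.93 mGal
Bouguer slab correction = 0.04193 × 2.26 × 2874.0 = 272.35 mGal
Simple Bouguer anomaly = 364.93 − (272.35) = 92.58 mGal
Complete Bouguer anomaly = 92.58 + 1.52 = 94.10 mGal

94.1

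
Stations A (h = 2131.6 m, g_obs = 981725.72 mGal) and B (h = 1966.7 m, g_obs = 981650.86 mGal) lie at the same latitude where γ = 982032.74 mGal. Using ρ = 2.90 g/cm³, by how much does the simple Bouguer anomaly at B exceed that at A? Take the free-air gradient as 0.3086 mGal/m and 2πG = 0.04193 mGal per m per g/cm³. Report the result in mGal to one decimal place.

Δg_SB(A) = 981725.72 − 982032.74 + 0.3086×2131.6 − 0.04193×2.90×2131.6 = 91.60 mGal
Δg_SB(B) = 981650.86 − 982032.74 + 0.3086×1966.7 − 0.04193×2.90×1966.7 = -14.10 mGal
Difference = -14.10 − (91.60) = -105.70 mGal

-105.7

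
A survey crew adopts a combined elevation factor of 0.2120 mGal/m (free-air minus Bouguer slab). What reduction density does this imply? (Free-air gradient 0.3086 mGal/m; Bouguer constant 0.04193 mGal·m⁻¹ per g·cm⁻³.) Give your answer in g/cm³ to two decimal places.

0.2120 = 0.3086 − 0.04193 × ρ
ρ = (0.3086 − 0.2120) / 0.04193 = 2.30 g/cm³

2.30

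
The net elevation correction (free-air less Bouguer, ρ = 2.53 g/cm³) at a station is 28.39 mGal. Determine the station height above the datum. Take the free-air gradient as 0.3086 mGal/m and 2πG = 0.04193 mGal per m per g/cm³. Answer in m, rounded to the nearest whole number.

Combined gradient = 0.3086 − 0.04193 × 2.53 = 0.2025171 mGal/m
h = 28.39 / 0.2025171 = 140.19 m

140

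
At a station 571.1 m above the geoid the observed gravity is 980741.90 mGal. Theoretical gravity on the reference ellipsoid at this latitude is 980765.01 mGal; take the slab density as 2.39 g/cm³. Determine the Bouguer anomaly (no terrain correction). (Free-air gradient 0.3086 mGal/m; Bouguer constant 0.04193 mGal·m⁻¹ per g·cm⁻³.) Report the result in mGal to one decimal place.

Free-air correction = 0.3086 × 571.1 = 176.24 mGal
Free-air anomaly = 980741.90 − 980765.01 + (176.24) = 153.13 mGal
Bouguer slab correction = 0.04193 × 2.39 × 571.1 = 57.23 mGal
Simple Bouguer anomaly = 153.13 − (57.23) = 95.90 mGal

95.9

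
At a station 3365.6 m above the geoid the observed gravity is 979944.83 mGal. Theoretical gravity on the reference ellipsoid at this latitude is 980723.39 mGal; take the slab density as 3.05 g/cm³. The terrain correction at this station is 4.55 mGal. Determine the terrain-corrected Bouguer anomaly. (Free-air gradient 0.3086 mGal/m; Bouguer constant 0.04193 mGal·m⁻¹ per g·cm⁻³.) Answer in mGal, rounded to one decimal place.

-165.8

Free-air correction = 0.3086 × 3365.6 = 1038.62 mGal
Free-air anomaly = 979944.83 − 980723.39 + (1038.62) = 260.06 mGal
Bouguer slab correction = 0.04193 × 3.05 × 3365.6 = 430.41 mGal
Simple Bouguer anomaly = 260.06 − (430.41) = -170.35 mGal
Complete Bouguer anomaly = -170.35 + 4.55 = -165.80 mGal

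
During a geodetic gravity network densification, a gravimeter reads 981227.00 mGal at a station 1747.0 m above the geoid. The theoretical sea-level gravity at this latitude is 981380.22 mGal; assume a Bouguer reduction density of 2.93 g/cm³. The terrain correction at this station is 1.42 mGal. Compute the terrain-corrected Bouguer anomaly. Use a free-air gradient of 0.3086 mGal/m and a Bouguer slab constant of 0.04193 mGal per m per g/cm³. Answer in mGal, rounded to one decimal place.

172.7

Free-air correction = 0.3086 × 1747.0 = 539.12 mGal
Free-air anomaly = 981227.00 − 981380.22 + (539.12) = 385.90 mGal
Bouguer slab correction = 0.04193 × 2.93 × 1747.0 = 214.63 mGal
Simple Bouguer anomaly = 385.90 − (214.63) = 171.27 mGal
Complete Bouguer anomaly = 171.27 + 1.42 = 172.69 mGal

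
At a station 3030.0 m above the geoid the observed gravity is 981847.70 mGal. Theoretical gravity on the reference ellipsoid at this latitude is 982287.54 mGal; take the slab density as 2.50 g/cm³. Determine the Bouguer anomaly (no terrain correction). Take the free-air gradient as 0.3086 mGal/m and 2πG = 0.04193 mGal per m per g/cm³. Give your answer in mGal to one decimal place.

177.6

Free-air correction = 0.3086 × 3030.0 = 935.06 mGal
Free-air anomaly = 981847.70 − 982287.54 + (935.06) = 495.22 mGal
Bouguer slab correction = 0.04193 × 2.50 × 3030.0 = 317.62 mGal
Simple Bouguer anomaly = 495.22 − (317.62) = 177.60 mGal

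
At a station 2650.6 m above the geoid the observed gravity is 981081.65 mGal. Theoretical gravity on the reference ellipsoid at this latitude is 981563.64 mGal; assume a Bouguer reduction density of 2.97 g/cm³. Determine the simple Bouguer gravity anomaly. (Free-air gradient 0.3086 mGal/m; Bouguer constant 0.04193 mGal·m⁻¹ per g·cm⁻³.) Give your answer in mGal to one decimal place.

5.9

Free-air correction = 0.3086 × 2650.6 = 817.98 mGal
Free-air anomaly = 981081.65 − 981563.64 + (817.98) = 335.99 mGal
Bouguer slab correction = 0.04193 × 2.97 × 2650.6 = 330.08 mGal
Simple Bouguer anomaly = 335.99 − (330.08) = 5.91 mGal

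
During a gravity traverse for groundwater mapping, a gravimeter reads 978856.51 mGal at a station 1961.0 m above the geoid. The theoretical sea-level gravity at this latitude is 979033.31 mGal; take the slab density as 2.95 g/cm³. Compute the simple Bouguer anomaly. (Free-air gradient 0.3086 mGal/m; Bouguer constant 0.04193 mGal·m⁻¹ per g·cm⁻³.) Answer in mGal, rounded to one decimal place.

185.8

Free-air correction = 0.3086 × 1961.0 = 605.16 mGal
Free-air anomaly = 978856.51 − 979033.31 + (605.16) = 428.36 mGal
Bouguer slab correction = 0.04193 × 2.95 × 1961.0 = 242.56 mGal
Simple Bouguer anomaly = 428.36 − (242.56) = 185.80 mGal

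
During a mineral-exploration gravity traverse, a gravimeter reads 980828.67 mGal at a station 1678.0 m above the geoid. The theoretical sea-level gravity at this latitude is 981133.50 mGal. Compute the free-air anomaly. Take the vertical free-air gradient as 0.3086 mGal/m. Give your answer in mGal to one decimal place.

Free-air correction = 0.3086 × 1678.0 = 517.83 mGal
Free-air anomaly = 980828.67 − 981133.50 + (517.83) = 213.00 mGal

213.0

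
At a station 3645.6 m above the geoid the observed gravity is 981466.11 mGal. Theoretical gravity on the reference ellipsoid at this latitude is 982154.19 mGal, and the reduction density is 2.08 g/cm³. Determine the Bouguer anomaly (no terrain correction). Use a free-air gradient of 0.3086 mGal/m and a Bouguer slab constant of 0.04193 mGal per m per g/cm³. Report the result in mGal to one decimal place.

119.0

Free-air correction = 0.3086 × 3645.6 = 1125.03 mGal
Free-air anomaly = 981466.11 − 982154.19 + (1125.03) = 436.95 mGal
Bouguer slab correction = 0.04193 × 2.08 × 3645.6 = 317.95 mGal
Simple Bouguer anomaly = 436.95 − (317.95) = 119.00 mGal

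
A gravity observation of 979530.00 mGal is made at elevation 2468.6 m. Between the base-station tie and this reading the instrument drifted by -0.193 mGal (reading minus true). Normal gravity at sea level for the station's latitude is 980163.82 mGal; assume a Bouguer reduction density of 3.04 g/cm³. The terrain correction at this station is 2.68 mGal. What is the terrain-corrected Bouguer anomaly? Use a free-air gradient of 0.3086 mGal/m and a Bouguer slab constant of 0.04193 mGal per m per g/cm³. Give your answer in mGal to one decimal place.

Drift-corrected reading = 979530.00 − (-0.193) = 979530.193 mGal
Free-air correction = 0.3086 × 2468.6 = 761.81 mGal
Free-air anomaly = 979530.193 − 980163.82 + (761.81) = 128.183 mGal
Bouguer slab correction = 0.04193 × 3.04 × 2468.6 = 314.67 mGal
Simple Bouguer anomaly = 128.183 − (314.67) = -186.487 mGal
Complete Bouguer anomaly = -186.487 + 2.68 = -183.807 mGal

-183.8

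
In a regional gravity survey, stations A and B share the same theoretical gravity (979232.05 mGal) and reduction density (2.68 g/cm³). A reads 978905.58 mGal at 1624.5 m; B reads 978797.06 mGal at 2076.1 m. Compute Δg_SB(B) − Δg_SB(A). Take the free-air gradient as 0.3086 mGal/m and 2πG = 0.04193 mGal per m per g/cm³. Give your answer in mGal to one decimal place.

Δg_SB(A) = 978905.58 − 979232.05 + 0.3086×1624.5 − 0.04193×2.68×1624.5 = -7.70 mGal
Δg_SB(B) = 978797.06 − 979232.05 + 0.3086×2076.1 − 0.04193×2.68×2076.1 = -27.60 mGal
Difference = -27.60 − (-7.70) = -19.90 mGal

-19.9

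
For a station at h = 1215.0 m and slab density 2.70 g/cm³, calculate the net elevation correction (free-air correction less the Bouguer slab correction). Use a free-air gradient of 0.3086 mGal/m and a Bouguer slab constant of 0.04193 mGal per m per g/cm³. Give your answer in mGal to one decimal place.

Combined gradient = 0.3086 − 0.04193 × 2.70 = 0.1953890 mGal/m
Combined elevation correction = 0.1953890 × 1215.0 = 237.4 mGal

237.4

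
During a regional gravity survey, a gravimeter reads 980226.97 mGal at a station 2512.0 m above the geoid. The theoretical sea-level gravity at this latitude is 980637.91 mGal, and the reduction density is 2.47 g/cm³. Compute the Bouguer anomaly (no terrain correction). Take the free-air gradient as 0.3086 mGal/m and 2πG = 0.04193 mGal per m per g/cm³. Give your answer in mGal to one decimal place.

Free-air correction = 0.3086 × 2512.0 = 775.20 mGal
Free-air anomaly = 980226.97 − 980637.91 + (775.20) = 364.26 mGal
Bouguer slab correction = 0.04193 × 2.47 × 2512.0 = 260.16 mGal
Simple Bouguer anomaly = 364.26 − (260.16) = 104.10 mGal

104.1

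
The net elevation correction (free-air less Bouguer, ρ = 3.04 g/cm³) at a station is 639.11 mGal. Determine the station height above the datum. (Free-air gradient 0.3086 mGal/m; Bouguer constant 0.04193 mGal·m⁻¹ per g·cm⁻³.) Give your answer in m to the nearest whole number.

Combined gradient = 0.3086 − 0.04193 × 3.04 = 0.1811328 mGal/m
h = 639.11 / 0.1811328 = 3528.41 m

3528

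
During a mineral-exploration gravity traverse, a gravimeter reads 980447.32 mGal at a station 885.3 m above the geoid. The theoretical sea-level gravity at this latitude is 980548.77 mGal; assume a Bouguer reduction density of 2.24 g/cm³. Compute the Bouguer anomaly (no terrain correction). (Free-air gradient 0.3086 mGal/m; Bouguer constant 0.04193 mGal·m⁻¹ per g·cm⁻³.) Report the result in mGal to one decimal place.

Free-air correction = 0.3086 × 885.3 = 273.20 mGal
Free-air anomaly = 980447.32 − 980548.77 + (273.20) = 171.75 mGal
Bouguer slab correction = 0.04193 × 2.24 × 885.3 = 83.15 mGal
Simple Bouguer anomaly = 171.75 − (83.15) = 88.60 mGal

88.6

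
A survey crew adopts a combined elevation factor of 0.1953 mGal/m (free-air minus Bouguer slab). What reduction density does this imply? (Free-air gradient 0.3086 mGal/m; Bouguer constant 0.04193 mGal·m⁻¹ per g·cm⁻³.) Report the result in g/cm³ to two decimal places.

2.70

0.1953 = 0.3086 − 0.04193 × ρ
ρ = (0.3086 − 0.1953) / 0.04193 = 2.70 g/cm³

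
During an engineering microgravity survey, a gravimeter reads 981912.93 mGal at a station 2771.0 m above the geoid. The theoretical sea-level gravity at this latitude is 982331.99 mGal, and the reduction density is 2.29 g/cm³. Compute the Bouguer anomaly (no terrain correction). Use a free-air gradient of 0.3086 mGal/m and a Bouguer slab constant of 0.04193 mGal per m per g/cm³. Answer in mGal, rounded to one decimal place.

170.0

Free-air correction = 0.3086 × 2771.0 = 855.13 mGal
Free-air anomaly = 981912.93 − 982331.99 + (855.13) = 436.07 mGal
Bouguer slab correction = 0.04193 × 2.29 × 2771.0 = 266.07 mGal
Simple Bouguer anomaly = 436.07 − (266.07) = 170.00 mGal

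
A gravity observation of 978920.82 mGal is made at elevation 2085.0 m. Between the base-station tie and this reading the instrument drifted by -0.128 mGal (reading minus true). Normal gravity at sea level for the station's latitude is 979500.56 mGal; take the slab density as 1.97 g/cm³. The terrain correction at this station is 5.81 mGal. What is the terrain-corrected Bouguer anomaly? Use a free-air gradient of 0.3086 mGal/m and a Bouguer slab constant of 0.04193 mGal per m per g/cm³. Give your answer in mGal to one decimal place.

Drift-corrected reading = 978920.82 − (-0.128) = 978920.948 mGal
Free-air correction = 0.3086 × 2085.0 = 643.43 mGal
Free-air anomaly = 978920.948 − 979500.56 + (643.43) = 63.818 mGal
Bouguer slab correction = 0.04193 × 1.97 × 2085.0 = 172.23 mGal
Simple Bouguer anomaly = 63.818 − (172.23) = -108.412 mGal
Complete Bouguer anomaly = -108.412 + 5.81 = -102.602 mGal

-102.6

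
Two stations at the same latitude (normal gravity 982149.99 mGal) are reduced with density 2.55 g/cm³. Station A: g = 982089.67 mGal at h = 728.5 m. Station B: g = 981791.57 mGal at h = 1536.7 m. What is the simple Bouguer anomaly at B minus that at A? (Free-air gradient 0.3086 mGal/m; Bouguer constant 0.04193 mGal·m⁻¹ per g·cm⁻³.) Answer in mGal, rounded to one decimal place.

Δg_SB(A) = 982089.67 − 982149.99 + 0.3086×728.5 − 0.04193×2.55×728.5 = 86.60 mGal
Δg_SB(B) = 981791.57 − 982149.99 + 0.3086×1536.7 − 0.04193×2.55×1536.7 = -48.50 mGal
Difference = -48.50 − (86.60) = -135.10 mGal

-135.1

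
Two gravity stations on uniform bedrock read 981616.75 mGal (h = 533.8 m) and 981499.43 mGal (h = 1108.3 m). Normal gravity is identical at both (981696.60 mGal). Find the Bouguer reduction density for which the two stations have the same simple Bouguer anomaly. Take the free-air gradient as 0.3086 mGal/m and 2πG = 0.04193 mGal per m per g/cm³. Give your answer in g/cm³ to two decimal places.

Δg_obs = 981499.43 − 981616.75 = -117.32 mGal over Δh = 1108.3 − 533.8 = 574.5 m
Equal Bouguer anomalies ⇒ Δg_obs + (0.3086 − 0.04193ρ)·Δh = 0
0.3086 − 0.04193ρ = −Δg_obs/Δh = 0.20421
ρ = (0.3086 − 0.20421) / 0.04193 = 2.49 g/cm³

2.49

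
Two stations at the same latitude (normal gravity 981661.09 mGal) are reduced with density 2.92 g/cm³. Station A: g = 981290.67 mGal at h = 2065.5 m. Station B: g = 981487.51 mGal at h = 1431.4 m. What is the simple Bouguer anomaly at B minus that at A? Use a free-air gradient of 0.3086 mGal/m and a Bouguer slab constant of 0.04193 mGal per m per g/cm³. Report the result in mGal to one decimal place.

78.8

Δg_SB(A) = 981290.67 − 981661.09 + 0.3086×2065.5 − 0.04193×2.92×2065.5 = 14.10 mGal
Δg_SB(B) = 981487.51 − 981661.09 + 0.3086×1431.4 − 0.04193×2.92×1431.4 = 92.90 mGal
Difference = 92.90 − (14.10) = 78.80 mGal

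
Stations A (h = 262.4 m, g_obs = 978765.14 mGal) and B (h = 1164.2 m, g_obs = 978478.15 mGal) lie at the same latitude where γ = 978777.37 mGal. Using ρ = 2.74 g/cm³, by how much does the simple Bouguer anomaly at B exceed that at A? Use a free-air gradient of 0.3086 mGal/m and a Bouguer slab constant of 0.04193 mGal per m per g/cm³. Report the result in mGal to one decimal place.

Δg_SB(A) = 978765.14 − 978777.37 + 0.3086×262.4 − 0.04193×2.74×262.4 = 38.60 mGal
Δg_SB(B) = 978478.15 − 978777.37 + 0.3086×1164.2 − 0.04193×2.74×1164.2 = -73.70 mGal
Difference = -73.70 − (38.60) = -112.30 mGal

-112.3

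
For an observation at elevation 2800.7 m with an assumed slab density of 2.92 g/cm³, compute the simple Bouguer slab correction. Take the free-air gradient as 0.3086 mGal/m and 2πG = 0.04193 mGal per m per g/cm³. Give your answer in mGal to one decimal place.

Bouguer slab correction = 0.04193 × 2.92 × 2800.7 = 342.9 mGal

342.9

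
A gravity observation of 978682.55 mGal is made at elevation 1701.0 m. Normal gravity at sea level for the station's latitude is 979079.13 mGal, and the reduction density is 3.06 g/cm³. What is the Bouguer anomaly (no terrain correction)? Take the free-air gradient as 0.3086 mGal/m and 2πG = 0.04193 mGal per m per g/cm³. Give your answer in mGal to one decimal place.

Free-air correction = 0.3086 × 1701.0 = 524.93 mGal
Free-air anomaly = 978682.55 − 979079.13 + (524.93) = 128.35 mGal
Bouguer slab correction = 0.04193 × 3.06 × 1701.0 = 218.25 mGal
Simple Bouguer anomaly = 128.35 − (218.25) = -89.90 mGal

-89.9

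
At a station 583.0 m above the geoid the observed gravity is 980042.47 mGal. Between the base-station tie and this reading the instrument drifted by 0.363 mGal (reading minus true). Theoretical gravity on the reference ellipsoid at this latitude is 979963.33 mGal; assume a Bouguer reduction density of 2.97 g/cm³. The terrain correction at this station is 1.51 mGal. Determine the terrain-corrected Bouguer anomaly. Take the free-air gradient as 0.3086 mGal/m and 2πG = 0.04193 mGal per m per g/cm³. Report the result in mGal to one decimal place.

Drift-corrected reading = 980042.47 − (0.363) = 980042.107 mGal
Free-air correction = 0.3086 × 583.0 = 179.91 mGal
Free-air anomaly = 980042.107 − 979963.33 + (179.91) = 258.687 mGal
Bouguer slab correction = 0.04193 × 2.97 × 583.0 = 72.60 mGal
Simple Bouguer anomaly = 258.687 − (72.60) = 186.087 mGal
Complete Bouguer anomaly = 186.087 + 1.51 = 187.597 mGal

187.6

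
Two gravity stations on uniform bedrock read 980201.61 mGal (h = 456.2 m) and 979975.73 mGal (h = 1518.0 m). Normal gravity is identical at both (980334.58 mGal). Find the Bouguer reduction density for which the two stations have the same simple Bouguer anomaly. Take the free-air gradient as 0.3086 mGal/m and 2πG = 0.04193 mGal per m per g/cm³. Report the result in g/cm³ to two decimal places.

2.29

Δg_obs = 979975.73 − 980201.61 = -225.88 mGal over Δh = 1518.0 − 456.2 = 1061.8 m
Equal Bouguer anomalies ⇒ Δg_obs + (0.3086 − 0.04193ρ)·Δh = 0
0.3086 − 0.04193ρ = −Δg_obs/Δh = 0.21273
ρ = (0.3086 − 0.21273) / 0.04193 = 2.29 g/cm³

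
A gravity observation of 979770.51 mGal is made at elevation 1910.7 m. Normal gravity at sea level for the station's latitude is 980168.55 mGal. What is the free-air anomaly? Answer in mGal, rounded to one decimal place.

191.6

Free-air correction = 0.3086 × 1910.7 = 589.64 mGal
Free-air anomaly = 979770.51 − 980168.55 + (589.64) = 191.60 mGal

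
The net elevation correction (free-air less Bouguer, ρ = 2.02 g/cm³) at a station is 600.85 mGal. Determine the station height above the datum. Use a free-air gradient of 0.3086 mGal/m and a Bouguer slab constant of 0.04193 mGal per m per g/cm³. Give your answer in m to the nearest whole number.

2684

Combined gradient = 0.3086 − 0.04193 × 2.02 = 0.2239014 mGal/m
h = 600.85 / 0.2239014 = 2683.55 m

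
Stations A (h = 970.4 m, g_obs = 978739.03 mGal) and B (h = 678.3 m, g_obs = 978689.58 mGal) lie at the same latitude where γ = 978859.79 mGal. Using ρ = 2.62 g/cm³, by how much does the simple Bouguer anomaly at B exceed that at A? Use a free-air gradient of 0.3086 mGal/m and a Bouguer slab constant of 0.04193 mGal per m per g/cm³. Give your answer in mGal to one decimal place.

-107.5

Δg_SB(A) = 978739.03 − 978859.79 + 0.3086×970.4 − 0.04193×2.62×970.4 = 72.10 mGal
Δg_SB(B) = 978689.58 − 978859.79 + 0.3086×678.3 − 0.04193×2.62×678.3 = -35.40 mGal
Difference = -35.40 − (72.10) = -107.50 mGal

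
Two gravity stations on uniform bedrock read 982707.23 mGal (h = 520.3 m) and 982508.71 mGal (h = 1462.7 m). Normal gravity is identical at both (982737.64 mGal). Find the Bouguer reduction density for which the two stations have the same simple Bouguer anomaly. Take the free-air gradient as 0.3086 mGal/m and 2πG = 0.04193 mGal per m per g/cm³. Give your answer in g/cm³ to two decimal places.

Δg_obs = 982508.71 − 982707.23 = -198.52 mGal over Δh = 1462.7 − 520.3 = 942.4 m
Equal Bouguer anomalies ⇒ Δg_obs + (0.3086 − 0.04193ρ)·Δh = 0
0.3086 − 0.04193ρ = −Δg_obs/Δh = 0.21065
ρ = (0.3086 − 0.21065) / 0.04193 = 2.34 g/cm³

2.34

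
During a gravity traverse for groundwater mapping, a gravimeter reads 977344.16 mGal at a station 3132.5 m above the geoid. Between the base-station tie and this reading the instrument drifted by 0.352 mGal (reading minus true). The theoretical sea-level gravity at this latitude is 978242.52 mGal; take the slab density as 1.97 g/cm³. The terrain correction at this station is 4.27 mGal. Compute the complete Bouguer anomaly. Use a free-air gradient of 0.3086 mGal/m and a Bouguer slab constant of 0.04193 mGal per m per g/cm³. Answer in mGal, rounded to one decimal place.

-186.5

Drift-corrected reading = 977344.16 − (0.352) = 977343.808 mGal
Free-air correction = 0.3086 × 3132.5 = 966.69 mGal
Free-air anomaly = 977343.808 − 978242.52 + (966.69) = 67.978 mGal
Bouguer slab correction = 0.04193 × 1.97 × 3132.5 = 258.75 mGal
Simple Bouguer anomaly = 67.978 − (258.75) = -190.772 mGal
Complete Bouguer anomaly = -190.772 + 4.27 = -186.502 mGal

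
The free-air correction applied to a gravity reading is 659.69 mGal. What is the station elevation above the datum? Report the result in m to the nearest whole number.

h = 659.69 / 0.3086 = 2137.69 m

2138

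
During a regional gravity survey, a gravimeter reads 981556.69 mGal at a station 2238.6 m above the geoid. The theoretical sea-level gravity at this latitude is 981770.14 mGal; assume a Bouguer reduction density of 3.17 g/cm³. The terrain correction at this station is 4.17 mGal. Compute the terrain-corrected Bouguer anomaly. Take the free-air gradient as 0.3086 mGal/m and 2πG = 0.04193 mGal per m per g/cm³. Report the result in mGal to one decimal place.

184.0

Free-air correction = 0.3086 × 2238.6 = 690.83 mGal
Free-air anomaly = 981556.69 − 981770.14 + (690.83) = 477.38 mGal
Bouguer slab correction = 0.04193 × 3.17 × 2238.6 = 297.55 mGal
Simple Bouguer anomaly = 477.38 − (297.55) = 179.83 mGal
Complete Bouguer anomaly = 179.83 + 4.17 = 184.00 mGal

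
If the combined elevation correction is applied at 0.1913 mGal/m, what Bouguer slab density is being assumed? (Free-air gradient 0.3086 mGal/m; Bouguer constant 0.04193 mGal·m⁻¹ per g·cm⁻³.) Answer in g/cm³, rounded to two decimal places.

0.1913 = 0.3086 − 0.04193 × ρ
ρ = (0.3086 − 0.1913) / 0.04193 = 2.80 g/cm³

2.80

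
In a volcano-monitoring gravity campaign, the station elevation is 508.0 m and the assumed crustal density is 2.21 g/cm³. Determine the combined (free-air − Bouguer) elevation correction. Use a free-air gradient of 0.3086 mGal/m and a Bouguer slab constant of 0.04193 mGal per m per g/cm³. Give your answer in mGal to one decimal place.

109.7

Combined gradient = 0.3086 − 0.04193 × 2.21 = 0.2159347 mGal/m
Combined elevation correction = 0.2159347 × 508.0 = 109.7 mGal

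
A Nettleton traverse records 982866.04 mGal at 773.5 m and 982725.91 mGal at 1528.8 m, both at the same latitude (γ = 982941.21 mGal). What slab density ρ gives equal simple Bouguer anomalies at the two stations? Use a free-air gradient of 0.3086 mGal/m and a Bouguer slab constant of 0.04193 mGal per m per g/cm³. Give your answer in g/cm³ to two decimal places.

Δg_obs = 982725.91 − 982866.04 = -140.13 mGal over Δh = 1528.8 − 773.5 = 755.3 m
Equal Bouguer anomalies ⇒ Δg_obs + (0.3086 − 0.04193ρ)·Δh = 0
0.3086 − 0.04193ρ = −Δg_obs/Δh = 0.18553
ρ = (0.3086 − 0.18553) / 0.04193 = 2.94 g/cm³

2.94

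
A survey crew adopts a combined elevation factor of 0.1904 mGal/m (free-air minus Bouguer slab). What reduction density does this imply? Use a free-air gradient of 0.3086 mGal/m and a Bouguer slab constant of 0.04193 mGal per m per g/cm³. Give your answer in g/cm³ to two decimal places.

2.82

0.1904 = 0.3086 − 0.04193 × ρ
ρ = (0.3086 − 0.1904) / 0.04193 = 2.82 g/cm³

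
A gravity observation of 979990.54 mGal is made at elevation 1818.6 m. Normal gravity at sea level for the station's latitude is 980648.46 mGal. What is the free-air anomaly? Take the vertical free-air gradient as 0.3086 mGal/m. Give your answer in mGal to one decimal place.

Free-air correction = 0.3086 × 1818.6 = 561.22 mGal
Free-air anomaly = 979990.54 − 980648.46 + (561.22) = -96.70 mGal

-96.7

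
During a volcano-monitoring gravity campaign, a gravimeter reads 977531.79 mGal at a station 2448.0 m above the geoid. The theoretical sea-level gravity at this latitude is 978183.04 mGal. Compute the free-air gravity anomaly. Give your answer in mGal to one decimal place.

104.2

Free-air correction = 0.3086 × 2448.0 = 755.45 mGal
Free-air anomaly = 977531.79 − 978183.04 + (755.45) = 104.20 mGal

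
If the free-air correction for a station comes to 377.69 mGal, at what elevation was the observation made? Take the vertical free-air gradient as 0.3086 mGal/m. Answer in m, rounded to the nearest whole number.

1224

h = 377.69 / 0.3086 = 1223.88 m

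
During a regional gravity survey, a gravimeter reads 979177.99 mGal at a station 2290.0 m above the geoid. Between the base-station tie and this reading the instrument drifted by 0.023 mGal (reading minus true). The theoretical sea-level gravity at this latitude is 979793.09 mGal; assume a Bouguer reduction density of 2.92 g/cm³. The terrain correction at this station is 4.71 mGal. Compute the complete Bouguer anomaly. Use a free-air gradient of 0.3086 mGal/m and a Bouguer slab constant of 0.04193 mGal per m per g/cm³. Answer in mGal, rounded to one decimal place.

Drift-corrected reading = 979177.99 − (0.023) = 979177.967 mGal
Free-air correction = 0.3086 × 2290.0 = 706.69 mGal
Free-air anomaly = 979177.967 − 979793.09 + (706.69) = 91.567 mGal
Bouguer slab correction = 0.04193 × 2.92 × 2290.0 = 280.38 mGal
Simple Bouguer anomaly = 91.567 − (280.38) = -188.813 mGal
Complete Bouguer anomaly = -188.813 + 4.71 = -184.103 mGal

-184.1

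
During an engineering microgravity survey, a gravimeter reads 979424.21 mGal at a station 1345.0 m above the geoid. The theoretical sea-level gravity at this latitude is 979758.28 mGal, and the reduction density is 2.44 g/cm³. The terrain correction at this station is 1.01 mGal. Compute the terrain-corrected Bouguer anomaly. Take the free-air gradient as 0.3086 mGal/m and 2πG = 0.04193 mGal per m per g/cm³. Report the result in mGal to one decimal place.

Free-air correction = 0.3086 × 1345.0 = 415.07 mGal
Free-air anomaly = 979424.21 − 979758.28 + (415.07) = 81.00 mGal
Bouguer slab correction = 0.04193 × 2.44 × 1345.0 = 137.61 mGal
Simple Bouguer anomaly = 81.00 − (137.61) = -56.61 mGal
Complete Bouguer anomaly = -56.61 + 1.01 = -55.60 mGal

-55.6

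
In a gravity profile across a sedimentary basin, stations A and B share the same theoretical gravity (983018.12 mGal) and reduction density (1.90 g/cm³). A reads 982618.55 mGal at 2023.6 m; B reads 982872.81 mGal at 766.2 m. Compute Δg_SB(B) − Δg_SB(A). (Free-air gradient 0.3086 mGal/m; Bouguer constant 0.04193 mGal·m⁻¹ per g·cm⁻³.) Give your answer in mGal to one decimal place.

Δg_SB(A) = 982618.55 − 983018.12 + 0.3086×2023.6 − 0.04193×1.90×2023.6 = 63.70 mGal
Δg_SB(B) = 982872.81 − 983018.12 + 0.3086×766.2 − 0.04193×1.90×766.2 = 30.10 mGal
Difference = 30.10 − (63.70) = -33.60 mGal

-33.6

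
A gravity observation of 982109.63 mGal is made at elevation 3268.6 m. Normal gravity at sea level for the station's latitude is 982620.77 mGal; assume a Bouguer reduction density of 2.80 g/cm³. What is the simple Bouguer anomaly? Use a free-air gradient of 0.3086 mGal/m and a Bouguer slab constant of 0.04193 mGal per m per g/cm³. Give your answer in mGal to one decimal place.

Free-air correction = 0.3086 × 3268.6 = 1008.69 mGal
Free-air anomaly = 982109.63 − 982620.77 + (1008.69) = 497.55 mGal
Bouguer slab correction = 0.04193 × 2.80 × 3268.6 = 383.75 mGal
Simple Bouguer anomaly = 497.55 − (383.75) = 113.80 mGal

113.8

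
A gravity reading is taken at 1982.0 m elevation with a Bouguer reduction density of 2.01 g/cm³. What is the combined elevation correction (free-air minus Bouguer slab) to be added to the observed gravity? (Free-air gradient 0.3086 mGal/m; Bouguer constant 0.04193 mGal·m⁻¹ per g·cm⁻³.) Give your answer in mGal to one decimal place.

444.6

Combined gradient = 0.3086 − 0.04193 × 2.01 = 0.2243207 mGal/m
Combined elevation correction = 0.2243207 × 1982.0 = 444.6 mGal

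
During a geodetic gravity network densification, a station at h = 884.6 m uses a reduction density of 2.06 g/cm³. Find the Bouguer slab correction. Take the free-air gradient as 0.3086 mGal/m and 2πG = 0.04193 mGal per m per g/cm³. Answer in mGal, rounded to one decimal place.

Bouguer slab correction = 0.04193 × 2.06 × 884.6 = 76.4 mGal

76.4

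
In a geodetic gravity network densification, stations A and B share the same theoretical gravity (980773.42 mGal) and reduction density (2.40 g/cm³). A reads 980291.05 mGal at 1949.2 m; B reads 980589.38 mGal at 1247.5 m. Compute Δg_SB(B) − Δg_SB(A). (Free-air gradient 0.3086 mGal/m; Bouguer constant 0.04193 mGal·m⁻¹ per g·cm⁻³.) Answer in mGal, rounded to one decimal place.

Δg_SB(A) = 980291.05 − 980773.42 + 0.3086×1949.2 − 0.04193×2.40×1949.2 = -77.00 mGal
Δg_SB(B) = 980589.38 − 980773.42 + 0.3086×1247.5 − 0.04193×2.40×1247.5 = 75.40 mGal
Difference = 75.40 − (-77.00) = 152.40 mGal

152.4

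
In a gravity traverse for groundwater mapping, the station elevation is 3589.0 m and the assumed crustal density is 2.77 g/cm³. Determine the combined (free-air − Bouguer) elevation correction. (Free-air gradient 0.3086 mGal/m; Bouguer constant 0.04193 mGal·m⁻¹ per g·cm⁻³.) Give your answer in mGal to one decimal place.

690.7

Combined gradient = 0.3086 − 0.04193 × 2.77 = 0.1924539 mGal/m
Combined elevation correction = 0.1924539 × 3589.0 = 690.7 mGal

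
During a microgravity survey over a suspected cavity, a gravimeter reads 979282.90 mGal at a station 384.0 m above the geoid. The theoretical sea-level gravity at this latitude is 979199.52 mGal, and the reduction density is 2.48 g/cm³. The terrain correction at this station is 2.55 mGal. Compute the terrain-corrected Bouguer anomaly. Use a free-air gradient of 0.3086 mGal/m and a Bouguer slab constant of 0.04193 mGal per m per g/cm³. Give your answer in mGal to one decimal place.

164.5

Free-air correction = 0.3086 × 384.0 = 118.50 mGal
Free-air anomaly = 979282.90 − 979199.52 + (118.50) = 201.88 mGal
Bouguer slab correction = 0.04193 × 2.48 × 384.0 = 39.93 mGal
Simple Bouguer anomaly = 201.88 − (39.93) = 161.95 mGal
Complete Bouguer anomaly = 161.95 + 2.55 = 164.50 mGal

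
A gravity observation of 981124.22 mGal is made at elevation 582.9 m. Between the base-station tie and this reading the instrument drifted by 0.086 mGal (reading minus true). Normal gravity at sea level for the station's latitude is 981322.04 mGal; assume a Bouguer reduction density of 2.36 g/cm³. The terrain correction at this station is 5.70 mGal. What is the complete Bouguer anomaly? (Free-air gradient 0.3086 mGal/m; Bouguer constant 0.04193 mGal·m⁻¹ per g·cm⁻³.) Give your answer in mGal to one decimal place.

Drift-corrected reading = 981124.22 − (0.086) = 981124.134 mGal
Free-air correction = 0.3086 × 582.9 = 179.88 mGal
Free-air anomaly = 981124.134 − 981322.04 + (179.88) = -18.026 mGal
Bouguer slab correction = 0.04193 × 2.36 × 582.9 = 57.68 mGal
Simple Bouguer anomaly = -18.026 − (57.68) = -75.706 mGal
Complete Bouguer anomaly = -75.706 + 5.70 = -70.006 mGal

-70.0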